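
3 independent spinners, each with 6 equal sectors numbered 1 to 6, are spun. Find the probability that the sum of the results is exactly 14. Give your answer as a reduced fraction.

5/72

There are 6^3 = 216 equally likely outcomes.
The number of ordered 3-tuples from {1,…,6} summing to 14 is 15.
P(sum = 14) = 15/216 = 5/72.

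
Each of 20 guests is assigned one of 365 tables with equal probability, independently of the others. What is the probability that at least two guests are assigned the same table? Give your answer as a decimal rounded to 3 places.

0.411

It's easier to compute the probability that all 20 are distinct.
P(all distinct) = 365/365 · 364/365 · ··· · 346/365 ≈ 0.589.
So the probability of at least one match is 1 − 0.589 = 0.411.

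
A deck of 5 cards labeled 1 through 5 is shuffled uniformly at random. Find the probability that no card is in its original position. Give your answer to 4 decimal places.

This is the derangement probability: permutations of 5 with no fixed point.
D(5) = 5! · (1 − 1/1! + 1/2! − ··· + (−1)^5/5!) = 44.
P = 44/120 = 11/30 ≈ 0.3667.

0.3667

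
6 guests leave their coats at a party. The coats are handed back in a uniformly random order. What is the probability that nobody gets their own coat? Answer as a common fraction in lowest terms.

This is the derangement probability: permutations of 6 with no fixed point.
D(6) = 6! · (1 − 1/1! + 1/2! − ··· + (−1)^6/6!) = 265.
P = 265/720 = 53/144.

53/144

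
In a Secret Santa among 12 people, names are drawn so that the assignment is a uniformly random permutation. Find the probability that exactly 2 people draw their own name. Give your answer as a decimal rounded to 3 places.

Choose which 2 of the 12 are fixed: C(12,2) = 66 ways.
The remaining 10 must have no fixed point: D(10) = 1334961.
P = 66·1334961/479001600 = 16481/89600 ≈ 0.184.

0.184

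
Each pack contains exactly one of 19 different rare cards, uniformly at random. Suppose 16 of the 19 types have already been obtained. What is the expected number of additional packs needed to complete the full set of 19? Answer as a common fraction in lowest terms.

209/6

Starting from 16 distinct types, each trial gives a new one with probability (19−i)/19 when i types are held, so the wait for the next new type is 19/(19−i).
E = 19/3 + 19/2 + 19/1 = 209/6.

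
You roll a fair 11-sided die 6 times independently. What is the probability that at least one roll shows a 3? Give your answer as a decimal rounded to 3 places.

P(no roll shows a 3) = (10/11)^6 ≈ 0.564.
P(at least one) = 1 − 0.564 = 0.436.

0.436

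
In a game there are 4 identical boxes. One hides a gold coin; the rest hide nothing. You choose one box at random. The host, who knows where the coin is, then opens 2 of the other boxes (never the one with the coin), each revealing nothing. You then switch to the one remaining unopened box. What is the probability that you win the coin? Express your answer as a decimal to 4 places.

Your original box holds the coin with probability 1/4, so the other 3 collectively hold it with probability 3/4.
The host can always find 2 empty boxes to open, so the reveals don't change that 3/4; it is now spread over the 1 remaining unopened box.
P(win by switching) = (3/4) · (1/1) = 3/4 ≈ 0.7500.

0.7500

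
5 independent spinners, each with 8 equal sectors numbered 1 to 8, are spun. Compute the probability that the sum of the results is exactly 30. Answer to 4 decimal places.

0.0283

There are 8^5 = 32768 equally likely outcomes.
The number of ordered 5-tuples from {1,…,8} summing to 30 is 926.
P(sum = 30) = 926/32768 = 463/16384 ≈ 0.0283.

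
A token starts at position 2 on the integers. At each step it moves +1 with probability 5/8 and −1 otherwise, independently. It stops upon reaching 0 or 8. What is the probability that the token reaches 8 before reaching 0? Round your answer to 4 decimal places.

0.6509

Let r = q/p = (3/8)/(5/8) = 3/5. The recurrence P(i) = p·P(i+1) + q·P(i−1) with P(0)=0, P(8)=1 gives P(i) = (1 − r^i)/(1 − r^8).
P(2) = (1 − (3/5)^2) / (1 − (3/5)^8) = 15625/24004 ≈ 0.6509.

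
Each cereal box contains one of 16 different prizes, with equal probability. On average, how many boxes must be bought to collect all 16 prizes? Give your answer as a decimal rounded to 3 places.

54.092

After i distinct types are collected, each trial gives a new one with probability (16−i)/16, so the expected wait for the next new type is 16/(16−i).
E = 16/16 + 16/15 + 16/14 + 16/13 + 16/12 + 16/11 + 16/10 + 16/9 + 16/8 + 16/7 + 16/6 + 16/5 + 16/4 + 16/3 + 16/2 + 16/1 = 2436559/45045 ≈ 54.092.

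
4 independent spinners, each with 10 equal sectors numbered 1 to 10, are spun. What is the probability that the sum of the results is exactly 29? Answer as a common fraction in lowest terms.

There are 10^4 = 10000 equally likely outcomes.
The number of ordered 4-tuples from {1,…,10} summing to 29 is 348.
P(sum = 29) = 348/10000 = 87/2500.

87/2500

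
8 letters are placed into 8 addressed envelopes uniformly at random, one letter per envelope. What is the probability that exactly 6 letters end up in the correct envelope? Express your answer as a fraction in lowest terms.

1/1440

Choose which 6 of the 8 are fixed: C(8,6) = 28 ways.
The remaining 2 must have no fixed point: D(2) = 1.
P = 28·1/40320 = 1/1440.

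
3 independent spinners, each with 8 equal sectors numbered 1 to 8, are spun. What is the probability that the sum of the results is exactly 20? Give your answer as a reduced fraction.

15/512

There are 8^3 = 512 equally likely outcomes.
The number of ordered 3-tuples from {1,…,8} summing to 20 is 15.
P(sum = 20) = 15/512.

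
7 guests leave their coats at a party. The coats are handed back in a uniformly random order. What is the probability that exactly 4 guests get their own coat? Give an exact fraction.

1/72

Choose which 4 of the 7 are fixed: C(7,4) = 35 ways.
The remaining 3 must have no fixed point: D(3) = 2.
P = 35·2/5040 = 1/72.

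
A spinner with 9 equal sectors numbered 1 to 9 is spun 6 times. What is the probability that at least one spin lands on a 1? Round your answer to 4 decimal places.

P(no spin lands on a 1) = (8/9)^6 ≈ 0.4933.
P(at least one) = 1 − 0.4933 = 0.5067.

0.5067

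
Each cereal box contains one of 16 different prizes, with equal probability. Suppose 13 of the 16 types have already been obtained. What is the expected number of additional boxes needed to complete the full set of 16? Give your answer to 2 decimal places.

Starting from 13 distinct types, each trial gives a new one with probability (16−i)/16 when i types are held, so the wait for the next new type is 16/(16−i).
E = 16/3 + 16/2 + 16/1 = 88/3 ≈ 29.33.

29.33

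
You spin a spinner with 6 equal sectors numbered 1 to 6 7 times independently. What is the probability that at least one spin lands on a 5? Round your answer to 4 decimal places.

P(no spin lands on a 5) = (5/6)^7 ≈ 0.2791.
P(at least one) = 1 − 0.2791 = 0.7209.

0.7209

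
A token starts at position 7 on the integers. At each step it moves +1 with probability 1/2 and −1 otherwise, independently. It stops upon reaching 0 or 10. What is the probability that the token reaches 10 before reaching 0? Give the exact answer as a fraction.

With a fair step, P(i) = ½P(i−1) + ½P(i+1) with P(0)=0, P(10)=1 has the linear solution P(i) = i/10.
P(7) = 7/10.

7/10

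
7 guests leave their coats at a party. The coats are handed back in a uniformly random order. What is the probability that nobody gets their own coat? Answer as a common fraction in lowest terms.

This is the derangement probability: permutations of 7 with no fixed point.
D(7) = 7! · (1 − 1/1! + 1/2! − ··· + (−1)^7/7!) = 1854.
P = 1854/5040 = 103/280.

103/280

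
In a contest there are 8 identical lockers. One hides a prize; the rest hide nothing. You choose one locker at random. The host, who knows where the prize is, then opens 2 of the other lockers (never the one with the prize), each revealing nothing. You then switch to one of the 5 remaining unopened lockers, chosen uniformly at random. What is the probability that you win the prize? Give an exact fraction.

7/40

Your original locker holds the prize with probability 1/8, so the other 7 collectively hold it with probability 7/8.
The host can always find 2 empty lockers to open, so the reveals don't change that 7/8; it is now spread over the 5 remaining unopened lockers.
P(win by switching) = (7/8) · (1/5) = 7/40.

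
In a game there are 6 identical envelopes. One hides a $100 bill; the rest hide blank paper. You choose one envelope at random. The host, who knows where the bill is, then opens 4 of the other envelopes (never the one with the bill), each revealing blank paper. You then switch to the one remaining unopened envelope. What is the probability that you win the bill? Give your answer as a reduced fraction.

5/6

Your original envelope holds the bill with probability 1/6, so the other 5 collectively hold it with probability 5/6.
The host can always find 4 empty envelopes to open, so the reveals don't change that 5/6; it is now spread over the 1 remaining unopened envelope.
P(win by switching) = (5/6) · (1/1) = 5/6.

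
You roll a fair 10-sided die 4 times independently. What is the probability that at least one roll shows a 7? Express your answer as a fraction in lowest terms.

P(no roll shows a 7) = (9/10)^4 = 6561/10000.
P(at least one) = 1 − 6561/10000 = 3439/10000.

3439/10000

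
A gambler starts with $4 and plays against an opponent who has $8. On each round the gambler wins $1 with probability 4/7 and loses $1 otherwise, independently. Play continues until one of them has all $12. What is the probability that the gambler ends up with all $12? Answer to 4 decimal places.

0.7060

Let r = q/p = (3/7)/(4/7) = 3/4. The recurrence P(i) = p·P(i+1) + q·P(i−1) with P(0)=0, P(12)=1 gives P(i) = (1 − r^i)/(1 − r^12).
P(4) = (1 − (3/4)^4) / (1 − (3/4)^12) = 65536/92833 ≈ 0.7060.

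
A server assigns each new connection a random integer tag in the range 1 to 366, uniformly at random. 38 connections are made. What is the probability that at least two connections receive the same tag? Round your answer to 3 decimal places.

It's easier to compute the probability that all 38 are distinct.
P(all distinct) = 366/366 · 365/366 · ··· · 329/366 ≈ 0.137.
So the probability of at least one match is 1 − 0.137 = 0.863.

0.863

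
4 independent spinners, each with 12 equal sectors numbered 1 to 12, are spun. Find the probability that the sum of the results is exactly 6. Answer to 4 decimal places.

There are 12^4 = 20736 equally likely outcomes.
The number of ordered 4-tuples from {1,…,12} summing to 6 is 10.
P(sum = 6) = 10/20736 = 5/10368 ≈ 0.0005.

0.0005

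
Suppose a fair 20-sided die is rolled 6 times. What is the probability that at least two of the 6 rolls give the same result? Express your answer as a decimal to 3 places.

0.564

P(all 6 different) = 20/20 · 19/20 · ··· · 15/20 ≈ 0.436.
P(at least two equal) = 1 − 0.436 = 0.564.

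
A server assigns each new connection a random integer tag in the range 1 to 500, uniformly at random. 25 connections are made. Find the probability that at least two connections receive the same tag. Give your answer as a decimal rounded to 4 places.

0.4567

It's easier to compute the probability that all 25 are distinct.
P(all distinct) = 500/500 · 499/500 · ··· · 476/500 ≈ 0.5433.
So the probability of at least one match is 1 − 0.5433 = 0.4567.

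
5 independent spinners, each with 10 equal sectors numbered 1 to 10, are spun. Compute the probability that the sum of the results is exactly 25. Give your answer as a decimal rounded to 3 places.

There are 10^5 = 100000 equally likely outcomes.
The number of ordered 5-tuples from {1,…,10} summing to 25 is 5631.
P(sum = 25) = 5631/100000 ≈ 0.056.

0.056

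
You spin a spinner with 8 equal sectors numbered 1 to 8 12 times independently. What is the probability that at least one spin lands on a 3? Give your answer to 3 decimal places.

0.799

P(no spin lands on a 3) = (7/8)^12 ≈ 0.201.
P(at least one) = 1 − 0.201 = 0.799.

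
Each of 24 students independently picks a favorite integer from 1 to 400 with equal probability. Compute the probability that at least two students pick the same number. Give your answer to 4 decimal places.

It's easier to compute the probability that all 24 are distinct.
P(all distinct) = 400/400 · 399/400 · ··· · 377/400 ≈ 0.4946.
So the probability of at least one match is 1 − 0.4946 = 0.5054.

0.5054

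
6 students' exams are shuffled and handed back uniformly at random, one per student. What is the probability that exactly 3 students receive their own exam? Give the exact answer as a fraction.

Choose which 3 of the 6 are fixed: C(6,3) = 20 ways.
The remaining 3 must have no fixed point: D(3) = 2.
P = 20·2/720 = 1/18.

1/18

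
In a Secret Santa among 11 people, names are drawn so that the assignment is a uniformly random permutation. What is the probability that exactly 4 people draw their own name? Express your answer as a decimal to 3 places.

0.015

Choose which 4 of the 11 are fixed: C(11,4) = 330 ways.
The remaining 7 must have no fixed point: D(7) = 1854.
P = 330·1854/39916800 = 103/6720 ≈ 0.015.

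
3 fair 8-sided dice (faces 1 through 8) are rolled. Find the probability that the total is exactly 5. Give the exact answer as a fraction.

3/256

There are 8^3 = 512 equally likely outcomes.
The number of ordered 3-tuples from {1,…,8} summing to 5 is 6.
P(sum = 5) = 6/512 = 3/256.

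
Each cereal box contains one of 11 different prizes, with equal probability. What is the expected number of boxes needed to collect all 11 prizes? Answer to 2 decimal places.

33.22

After i distinct types are collected, each trial gives a new one with probability (11−i)/11, so the expected wait for the next new type is 11/(11−i).
E = 11/11 + 11/10 + 11/9 + 11/8 + 11/7 + 11/6 + 11/5 + 11/4 + 11/3 + 11/2 + 11/1 = 83711/2520 ≈ 33.22.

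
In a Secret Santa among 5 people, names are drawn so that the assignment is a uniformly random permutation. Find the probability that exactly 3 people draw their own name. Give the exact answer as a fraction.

Choose which 3 of the 5 are fixed: C(5,3) = 10 ways.
The remaining 2 must have no fixed point: D(2) = 1.
P = 10·1/120 = 1/12.

1/12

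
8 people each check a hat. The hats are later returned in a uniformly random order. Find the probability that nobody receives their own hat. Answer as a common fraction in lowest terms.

2119/5760

This is the derangement probability: permutations of 8 with no fixed point.
D(8) = 8! · (1 − 1/1! + 1/2! − ··· + (−1)^8/8!) = 14833.
P = 14833/40320 = 2119/5760.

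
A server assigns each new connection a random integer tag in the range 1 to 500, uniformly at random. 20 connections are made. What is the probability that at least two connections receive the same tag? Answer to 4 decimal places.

It's easier to compute the probability that all 20 are distinct.
P(all distinct) = 500/500 · 499/500 · ··· · 481/500 ≈ 0.6804.
So the probability of at least one match is 1 − 0.6804 = 0.3196.

0.3196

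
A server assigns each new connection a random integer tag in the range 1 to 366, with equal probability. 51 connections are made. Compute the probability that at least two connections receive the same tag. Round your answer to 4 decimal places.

0.9742

It's easier to compute the probability that all 51 are distinct.
P(all distinct) = 366/366 · 365/366 · ··· · 316/366 ≈ 0.0258.
So the probability of at least one match is 1 − 0.0258 = 0.9742.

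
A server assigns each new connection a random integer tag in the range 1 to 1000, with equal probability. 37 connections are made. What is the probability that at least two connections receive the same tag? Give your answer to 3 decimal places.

It's easier to compute the probability that all 37 are distinct.
P(all distinct) = 1000/1000 · 999/1000 · ··· · 964/1000 ≈ 0.510.
So the probability of at least one match is 1 − 0.510 = 0.490.

0.490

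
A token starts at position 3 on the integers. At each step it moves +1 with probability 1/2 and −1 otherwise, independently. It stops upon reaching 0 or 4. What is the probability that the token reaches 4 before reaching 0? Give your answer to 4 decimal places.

0.7500

With a fair step, P(i) = ½P(i−1) + ½P(i+1) with P(0)=0, P(4)=1 has the linear solution P(i) = i/4.
P(3) = 3/4 ≈ 0.7500.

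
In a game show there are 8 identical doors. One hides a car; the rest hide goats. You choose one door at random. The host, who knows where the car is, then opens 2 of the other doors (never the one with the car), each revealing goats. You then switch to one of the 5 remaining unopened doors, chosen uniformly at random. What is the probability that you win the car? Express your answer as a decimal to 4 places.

Your original door holds the car with probability 1/8, so the other 7 collectively hold it with probability 7/8.
The host can always find 2 empty doors to open, so the reveals don't change that 7/8; it is now spread over the 5 remaining unopened doors.
P(win by switching) = (7/8) · (1/5) = 7/40 ≈ 0.1750.

0.1750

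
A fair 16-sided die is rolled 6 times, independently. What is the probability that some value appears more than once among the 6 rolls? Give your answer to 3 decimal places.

0.656

P(all 6 different) = 16/16 · 15/16 · ··· · 11/16 ≈ 0.344.
P(at least two equal) = 1 − 0.344 = 0.656.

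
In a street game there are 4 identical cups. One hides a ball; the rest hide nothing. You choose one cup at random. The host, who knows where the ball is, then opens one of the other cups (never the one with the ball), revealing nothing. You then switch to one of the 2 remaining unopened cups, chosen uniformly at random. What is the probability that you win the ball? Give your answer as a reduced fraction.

3/8

Your original cup holds the ball with probability 1/4, so the other 3 collectively hold it with probability 3/4.
The host can always find an empty cup to open, so this doesn't change that 3/4; it is now spread over the 2 remaining unopened cups.
P(win by switching) = (3/4) · (1/2) = 3/8.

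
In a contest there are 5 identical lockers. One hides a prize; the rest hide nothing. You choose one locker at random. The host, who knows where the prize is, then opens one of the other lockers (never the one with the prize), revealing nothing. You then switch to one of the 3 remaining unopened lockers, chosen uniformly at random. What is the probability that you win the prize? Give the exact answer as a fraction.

Your original locker holds the prize with probability 1/5, so the other 4 collectively hold it with probability 4/5.
The host can always find an empty locker to open, so this doesn't change that 4/5; it is now spread over the 3 remaining unopened lockers.
P(win by switching) = (4/5) · (1/3) = 4/15.

4/15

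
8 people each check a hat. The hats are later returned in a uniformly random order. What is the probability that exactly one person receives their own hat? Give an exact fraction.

Choose which one is fixed: C(8,1) = 8 ways.
The remaining 7 must have no fixed point: D(7) = 1854.
P = 8·1854/40320 = 103/280.

103/280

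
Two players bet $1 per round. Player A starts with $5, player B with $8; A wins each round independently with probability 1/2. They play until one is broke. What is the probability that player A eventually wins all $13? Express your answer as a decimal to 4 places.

0.3846

With a fair step, P(i) = ½P(i−1) + ½P(i+1) with P(0)=0, P(13)=1 has the linear solution P(i) = i/13.
P(5) = 5/13 ≈ 0.3846.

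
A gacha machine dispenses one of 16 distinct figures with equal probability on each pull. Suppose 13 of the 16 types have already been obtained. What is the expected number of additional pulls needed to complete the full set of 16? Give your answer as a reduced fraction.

88/3

Starting from 13 distinct types, each trial gives a new one with probability (16−i)/16 when i types are held, so the wait for the next new type is 16/(16−i).
E = 16/3 + 16/2 + 16/1 = 88/3.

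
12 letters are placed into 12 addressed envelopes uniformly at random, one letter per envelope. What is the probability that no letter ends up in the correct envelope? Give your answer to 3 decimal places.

0.368

This is the derangement probability: permutations of 12 with no fixed point.
D(12) = 12! · (1 − 1/1! + 1/2! − ··· + (−1)^12/12!) = 176214841.
P = 176214841/479001600 = 16019531/43545600 ≈ 0.368.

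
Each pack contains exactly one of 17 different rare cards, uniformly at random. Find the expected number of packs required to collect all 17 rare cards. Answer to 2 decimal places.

58.47

After i distinct types are collected, each trial gives a new one with probability (17−i)/17, so the expected wait for the next new type is 17/(17−i).
E = 17/17 + 17/16 + 17/15 + 17/14 + 17/13 + 17/12 + 17/11 + 17/10 + 17/9 + 17/8 + 17/7 + 17/6 + 17/5 + 17/4 + 17/3 + 17/2 + 17/1 = 42142223/720720 ≈ 58.47.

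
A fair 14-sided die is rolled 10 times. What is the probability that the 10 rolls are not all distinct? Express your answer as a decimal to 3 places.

0.987

P(all 10 different) = 14/14 · 13/14 · ··· · 5/14 ≈ 0.013.
P(at least two equal) = 1 − 0.013 = 0.987.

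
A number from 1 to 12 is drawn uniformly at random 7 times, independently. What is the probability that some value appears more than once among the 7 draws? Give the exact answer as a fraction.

P(all 7 different) = 12/12 · 11/12 · ··· · 6/12 = 385/3456.
P(at least two equal) = 1 − 385/3456 = 3071/3456.

3071/3456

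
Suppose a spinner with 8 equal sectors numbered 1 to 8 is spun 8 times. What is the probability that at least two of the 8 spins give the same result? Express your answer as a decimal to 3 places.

0.998

P(all 8 different) = 8/8 · 7/8 · ··· · 1/8 ≈ 0.002.
P(at least two equal) = 1 − 0.002 = 0.998.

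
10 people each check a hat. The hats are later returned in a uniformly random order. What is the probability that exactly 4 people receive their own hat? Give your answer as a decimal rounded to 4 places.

0.0153

Choose which 4 of the 10 are fixed: C(10,4) = 210 ways.
The remaining 6 must have no fixed point: D(6) = 265.
P = 210·265/3628800 = 53/3456 ≈ 0.0153.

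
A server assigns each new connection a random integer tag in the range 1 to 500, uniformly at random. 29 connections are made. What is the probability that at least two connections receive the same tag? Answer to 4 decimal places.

It's easier to compute the probability that all 29 are distinct.
P(all distinct) = 500/500 · 499/500 · ··· · 472/500 ≈ 0.4370.
So the probability of at least one match is 1 − 0.4370 = 0.5630.

0.5630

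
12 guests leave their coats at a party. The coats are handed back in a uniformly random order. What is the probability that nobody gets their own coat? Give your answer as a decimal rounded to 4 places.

This is the derangement probability: permutations of 12 with no fixed point.
D(12) = 12! · (1 − 1/1! + 1/2! − ··· + (−1)^12/12!) = 176214841.
P = 176214841/479001600 = 16019531/43545600 ≈ 0.3679.

0.3679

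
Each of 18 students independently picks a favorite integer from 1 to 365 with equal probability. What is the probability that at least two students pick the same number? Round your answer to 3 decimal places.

It's easier to compute the probability that all 18 are distinct.
P(all distinct) = 365/365 · 364/365 · ··· · 348/365 ≈ 0.653.
So the probability of at least one match is 1 − 0.653 = 0.347.

0.347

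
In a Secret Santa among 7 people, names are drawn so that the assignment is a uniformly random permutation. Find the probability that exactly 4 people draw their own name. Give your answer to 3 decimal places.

0.014

Choose which 4 of the 7 are fixed: C(7,4) = 35 ways.
The remaining 3 must have no fixed point: D(3) = 2.
P = 35·2/5040 = 1/72 ≈ 0.014.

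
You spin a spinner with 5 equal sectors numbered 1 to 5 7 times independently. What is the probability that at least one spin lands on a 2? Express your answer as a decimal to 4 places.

P(no spin lands on a 2) = (4/5)^7 ≈ 0.2097.
P(at least one) = 1 − 0.2097 = 0.7903.

0.7903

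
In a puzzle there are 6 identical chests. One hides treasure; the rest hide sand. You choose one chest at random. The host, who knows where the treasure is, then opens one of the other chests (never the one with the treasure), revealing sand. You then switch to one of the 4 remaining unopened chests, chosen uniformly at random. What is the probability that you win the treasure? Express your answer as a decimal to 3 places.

Your original chest holds the treasure with probability 1/6, so the other 5 collectively hold it with probability 5/6.
The host can always find an empty chest to open, so this doesn't change that 5/6; it is now spread over the 4 remaining unopened chests.
P(win by switching) = (5/6) · (1/4) = 5/24 ≈ 0.208.

0.208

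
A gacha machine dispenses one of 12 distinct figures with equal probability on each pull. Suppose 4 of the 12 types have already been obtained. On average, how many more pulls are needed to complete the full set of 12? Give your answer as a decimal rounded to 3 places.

Starting from 4 distinct types, each trial gives a new one with probability (12−i)/12 when i types are held, so the wait for the next new type is 12/(12−i).
E = 12/8 + 12/7 + 12/6 + 12/5 + 12/4 + 12/3 + 12/2 + 12/1 = 2283/70 ≈ 32.614.

32.614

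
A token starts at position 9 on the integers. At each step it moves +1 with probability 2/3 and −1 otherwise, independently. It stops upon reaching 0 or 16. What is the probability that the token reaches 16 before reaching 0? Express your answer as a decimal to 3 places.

0.998

Let r = q/p = (1/3)/(2/3) = 1/2. The recurrence P(i) = p·P(i+1) + q·P(i−1) with P(0)=0, P(16)=1 gives P(i) = (1 − r^i)/(1 − r^16).
P(9) = (1 − (1/2)^9) / (1 − (1/2)^16) = 65408/65535 ≈ 0.998.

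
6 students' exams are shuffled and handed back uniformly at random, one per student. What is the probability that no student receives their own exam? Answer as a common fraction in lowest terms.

53/144

This is the derangement probability: permutations of 6 with no fixed point.
D(6) = 6! · (1 − 1/1! + 1/2! − ··· + (−1)^6/6!) = 265.
P = 265/720 = 53/144.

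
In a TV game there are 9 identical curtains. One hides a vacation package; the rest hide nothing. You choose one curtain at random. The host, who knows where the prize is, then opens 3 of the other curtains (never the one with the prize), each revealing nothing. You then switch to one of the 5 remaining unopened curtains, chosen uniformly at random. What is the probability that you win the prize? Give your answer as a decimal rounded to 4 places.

Your original curtain holds the prize with probability 1/9, so the other 8 collectively hold it with probability 8/9.
The host can always find 3 empty curtains to open, so the reveals don't change that 8/9; it is now spread over the 5 remaining unopened curtains.
P(win by switching) = (8/9) · (1/5) = 8/45 ≈ 0.1778.

0.1778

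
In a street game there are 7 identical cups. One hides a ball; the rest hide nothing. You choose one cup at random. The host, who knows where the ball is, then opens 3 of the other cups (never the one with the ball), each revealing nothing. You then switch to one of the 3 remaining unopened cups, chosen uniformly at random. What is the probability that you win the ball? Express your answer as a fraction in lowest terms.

Your original cup holds the ball with probability 1/7, so the other 6 collectively hold it with probability 6/7.
The host can always find 3 empty cups to open, so the reveals don't change that 6/7; it is now spread over the 3 remaining unopened cups.
P(win by switching) = (6/7) · (1/3) = 2/7.

2/7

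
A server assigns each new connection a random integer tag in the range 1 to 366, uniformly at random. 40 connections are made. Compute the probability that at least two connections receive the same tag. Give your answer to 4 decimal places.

It's easier to compute the probability that all 40 are distinct.
P(all distinct) = 366/366 · 365/366 · ··· · 327/366 ≈ 0.1095.
So the probability of at least one match is 1 − 0.1095 = 0.8905.

0.8905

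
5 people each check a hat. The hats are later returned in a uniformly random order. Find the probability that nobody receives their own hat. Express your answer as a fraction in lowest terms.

This is the derangement probability: permutations of 5 with no fixed point.
D(5) = 5! · (1 − 1/1! + 1/2! − ··· + (−1)^5/5!) = 44.
P = 44/120 = 11/30.

11/30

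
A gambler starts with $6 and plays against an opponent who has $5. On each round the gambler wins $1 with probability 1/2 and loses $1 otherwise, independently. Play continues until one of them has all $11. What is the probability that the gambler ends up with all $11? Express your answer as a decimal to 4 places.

With a fair step, P(i) = ½P(i−1) + ½P(i+1) with P(0)=0, P(11)=1 has the linear solution P(i) = i/11.
P(6) = 6/11 ≈ 0.5455.

0.5455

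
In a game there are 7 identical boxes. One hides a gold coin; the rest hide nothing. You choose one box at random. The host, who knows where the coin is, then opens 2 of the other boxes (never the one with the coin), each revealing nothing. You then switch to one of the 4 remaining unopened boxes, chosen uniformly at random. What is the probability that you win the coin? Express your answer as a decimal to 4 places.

Your original box holds the coin with probability 1/7, so the other 6 collectively hold it with probability 6/7.
The host can always find 2 empty boxes to open, so the reveals don't change that 6/7; it is now spread over the 4 remaining unopened boxes.
P(win by switching) = (6/7) · (1/4) = 3/14 ≈ 0.2143.

0.2143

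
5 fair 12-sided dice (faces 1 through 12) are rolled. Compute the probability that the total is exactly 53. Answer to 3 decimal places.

There are 12^5 = 248832 equally likely outcomes.
The number of ordered 5-tuples from {1,…,12} summing to 53 is 330.
P(sum = 53) = 330/248832 = 55/41472 ≈ 0.001.

0.001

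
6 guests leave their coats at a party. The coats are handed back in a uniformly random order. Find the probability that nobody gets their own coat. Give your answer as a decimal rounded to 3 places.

This is the derangement probability: permutations of 6 with no fixed point.
D(6) = 6! · (1 − 1/1! + 1/2! − ··· + (−1)^6/6!) = 265.
P = 265/720 = 53/144 ≈ 0.368.

0.368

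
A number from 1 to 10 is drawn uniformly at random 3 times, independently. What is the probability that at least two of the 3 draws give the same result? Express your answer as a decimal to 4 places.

P(all 3 different) = 10/10 · 9/10 · ··· · 8/10 ≈ 0.7200.
P(at least two equal) = 1 − 0.7200 = 0.2800.

0.2800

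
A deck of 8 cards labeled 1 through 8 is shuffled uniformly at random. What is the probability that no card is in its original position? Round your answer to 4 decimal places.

This is the derangement probability: permutations of 8 with no fixed point.
D(8) = 8! · (1 − 1/1! + 1/2! − ··· + (−1)^8/8!) = 14833.
P = 14833/40320 = 2119/5760 ≈ 0.3679.

0.3679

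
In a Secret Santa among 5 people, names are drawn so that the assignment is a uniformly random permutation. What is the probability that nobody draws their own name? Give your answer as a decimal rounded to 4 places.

This is the derangement probability: permutations of 5 with no fixed point.
D(5) = 5! · (1 − 1/1! + 1/2! − ··· + (−1)^5/5!) = 44.
P = 44/120 = 11/30 ≈ 0.3667.

0.3667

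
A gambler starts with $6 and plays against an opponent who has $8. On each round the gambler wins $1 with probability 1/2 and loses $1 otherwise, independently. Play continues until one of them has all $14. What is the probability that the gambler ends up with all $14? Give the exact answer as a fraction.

With a fair step, P(i) = ½P(i−1) + ½P(i+1) with P(0)=0, P(14)=1 has the linear solution P(i) = i/14.
P(6) = 6/14 = 3/7.

3/7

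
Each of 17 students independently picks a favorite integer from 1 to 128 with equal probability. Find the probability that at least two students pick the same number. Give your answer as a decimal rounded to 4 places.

0.6709

It's easier to compute the probability that all 17 are distinct.
P(all distinct) = 128/128 · 127/128 · ··· · 112/128 ≈ 0.3291.
So the probability of at least one match is 1 − 0.3291 = 0.6709.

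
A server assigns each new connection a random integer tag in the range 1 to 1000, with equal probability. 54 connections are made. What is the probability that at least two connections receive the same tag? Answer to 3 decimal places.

It's easier to compute the probability that all 54 are distinct.
P(all distinct) = 1000/1000 · 999/1000 · ··· · 947/1000 ≈ 0.233.
So the probability of at least one match is 1 − 0.233 = 0.767.

0.767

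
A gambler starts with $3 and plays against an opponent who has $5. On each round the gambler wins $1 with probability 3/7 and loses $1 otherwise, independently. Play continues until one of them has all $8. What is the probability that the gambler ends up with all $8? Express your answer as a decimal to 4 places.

0.1525

Let r = q/p = (4/7)/(3/7) = 4/3. The recurrence P(i) = p·P(i+1) + q·P(i−1) with P(0)=0, P(8)=1 gives P(i) = (1 − r^i)/(1 − r^8).
P(3) = (1 − (4/3)^3) / (1 − (4/3)^8) = 8991/58975 ≈ 0.1525.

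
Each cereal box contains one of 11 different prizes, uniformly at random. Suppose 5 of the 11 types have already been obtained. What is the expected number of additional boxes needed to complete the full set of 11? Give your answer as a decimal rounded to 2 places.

26.95

Starting from 5 distinct types, each trial gives a new one with probability (11−i)/11 when i types are held, so the wait for the next new type is 11/(11−i).
E = 11/6 + 11/5 + 11/4 + 11/3 + 11/2 + 11/1 = 539/20 ≈ 26.95.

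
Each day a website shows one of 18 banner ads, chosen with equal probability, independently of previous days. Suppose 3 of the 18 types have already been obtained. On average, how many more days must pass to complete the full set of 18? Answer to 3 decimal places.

Starting from 3 distinct types, each trial gives a new one with probability (18−i)/18 when i types are held, so the wait for the next new type is 18/(18−i).
E = 18/15 + 18/14 + 18/13 + 18/12 + 18/11 + 18/10 + 18/9 + 18/8 + 18/7 + 18/6 + 18/5 + 18/4 + 18/3 + 18/2 + 18/1 = 1195757/20020 ≈ 59.728.

59.728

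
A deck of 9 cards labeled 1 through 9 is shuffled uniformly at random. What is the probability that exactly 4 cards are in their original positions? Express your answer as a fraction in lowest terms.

Choose which 4 of the 9 are fixed: C(9,4) = 126 ways.
The remaining 5 must have no fixed point: D(5) = 44.
P = 126·44/362880 = 11/720.

11/720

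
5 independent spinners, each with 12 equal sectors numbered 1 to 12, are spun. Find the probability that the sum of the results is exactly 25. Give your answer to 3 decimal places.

0.033

There are 12^5 = 248832 equally likely outcomes.
The number of ordered 5-tuples from {1,…,12} summing to 25 is 8151.
P(sum = 25) = 8151/248832 = 2717/82944 ≈ 0.033.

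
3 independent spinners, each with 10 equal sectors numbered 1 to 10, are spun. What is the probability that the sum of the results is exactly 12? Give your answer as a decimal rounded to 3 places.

0.055

There are 10^3 = 1000 equally likely outcomes.
The number of ordered 3-tuples from {1,…,10} summing to 12 is 55.
P(sum = 12) = 55/1000 = 11/200 ≈ 0.055.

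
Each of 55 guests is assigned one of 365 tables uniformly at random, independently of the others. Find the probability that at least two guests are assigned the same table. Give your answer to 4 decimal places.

It's easier to compute the probability that all 55 are distinct.
P(all distinct) = 365/365 · 364/365 · ··· · 311/365 ≈ 0.0137.
So the probability of at least one match is 1 − 0.0137 = 0.9863.

0.9863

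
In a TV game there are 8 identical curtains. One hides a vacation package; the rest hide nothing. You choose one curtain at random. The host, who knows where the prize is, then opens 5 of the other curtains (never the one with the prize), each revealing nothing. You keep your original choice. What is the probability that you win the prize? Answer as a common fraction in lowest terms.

1/8

The host can always open 5 empty curtains regardless of your choice, so the reveals give no information about your original curtain.
P(win by staying) = 1/8.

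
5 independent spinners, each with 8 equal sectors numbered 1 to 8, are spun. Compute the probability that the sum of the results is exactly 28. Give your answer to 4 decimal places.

There are 8^5 = 32768 equally likely outcomes.
The number of ordered 5-tuples from {1,…,8} summing to 28 is 1470.
P(sum = 28) = 1470/32768 = 735/16384 ≈ 0.0449.

0.0449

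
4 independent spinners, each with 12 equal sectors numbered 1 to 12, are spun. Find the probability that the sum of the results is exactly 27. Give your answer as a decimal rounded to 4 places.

There are 12^4 = 20736 equally likely outcomes.
The number of ordered 4-tuples from {1,…,12} summing to 27 is 1144.
P(sum = 27) = 1144/20736 = 143/2592 ≈ 0.0552.

0.0552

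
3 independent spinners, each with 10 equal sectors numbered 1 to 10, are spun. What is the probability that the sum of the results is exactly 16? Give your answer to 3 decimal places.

0.075

There are 10^3 = 1000 equally likely outcomes.
The number of ordered 3-tuples from {1,…,10} summing to 16 is 75.
P(sum = 16) = 75/1000 = 3/40 ≈ 0.075.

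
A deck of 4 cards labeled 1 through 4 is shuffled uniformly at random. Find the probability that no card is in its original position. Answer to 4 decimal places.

This is the derangement probability: permutations of 4 with no fixed point.
D(4) = 4! · (1 − 1/1! + 1/2! − ··· + (−1)^4/4!) = 9.
P = 9/24 = 3/8 ≈ 0.3750.

0.3750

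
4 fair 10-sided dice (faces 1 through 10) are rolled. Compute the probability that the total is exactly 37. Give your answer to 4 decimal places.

0.0020

There are 10^4 = 10000 equally likely outcomes.
The number of ordered 4-tuples from {1,…,10} summing to 37 is 20.
P(sum = 37) = 20/10000 = 1/500 ≈ 0.0020.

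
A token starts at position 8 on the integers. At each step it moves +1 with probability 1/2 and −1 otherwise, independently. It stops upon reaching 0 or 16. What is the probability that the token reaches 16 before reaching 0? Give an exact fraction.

With a fair step, P(i) = ½P(i−1) + ½P(i+1) with P(0)=0, P(16)=1 has the linear solution P(i) = i/16.
P(8) = 8/16 = 1/2.

1/2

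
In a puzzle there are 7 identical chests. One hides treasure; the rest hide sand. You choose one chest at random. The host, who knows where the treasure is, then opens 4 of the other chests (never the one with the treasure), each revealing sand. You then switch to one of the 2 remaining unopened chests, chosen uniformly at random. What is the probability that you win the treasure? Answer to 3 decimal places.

0.429

Your original chest holds the treasure with probability 1/7, so the other 6 collectively hold it with probability 6/7.
The host can always find 4 empty chests to open, so the reveals don't change that 6/7; it is now spread over the 2 remaining unopened chests.
P(win by switching) = (6/7) · (1/2) = 3/7 ≈ 0.429.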